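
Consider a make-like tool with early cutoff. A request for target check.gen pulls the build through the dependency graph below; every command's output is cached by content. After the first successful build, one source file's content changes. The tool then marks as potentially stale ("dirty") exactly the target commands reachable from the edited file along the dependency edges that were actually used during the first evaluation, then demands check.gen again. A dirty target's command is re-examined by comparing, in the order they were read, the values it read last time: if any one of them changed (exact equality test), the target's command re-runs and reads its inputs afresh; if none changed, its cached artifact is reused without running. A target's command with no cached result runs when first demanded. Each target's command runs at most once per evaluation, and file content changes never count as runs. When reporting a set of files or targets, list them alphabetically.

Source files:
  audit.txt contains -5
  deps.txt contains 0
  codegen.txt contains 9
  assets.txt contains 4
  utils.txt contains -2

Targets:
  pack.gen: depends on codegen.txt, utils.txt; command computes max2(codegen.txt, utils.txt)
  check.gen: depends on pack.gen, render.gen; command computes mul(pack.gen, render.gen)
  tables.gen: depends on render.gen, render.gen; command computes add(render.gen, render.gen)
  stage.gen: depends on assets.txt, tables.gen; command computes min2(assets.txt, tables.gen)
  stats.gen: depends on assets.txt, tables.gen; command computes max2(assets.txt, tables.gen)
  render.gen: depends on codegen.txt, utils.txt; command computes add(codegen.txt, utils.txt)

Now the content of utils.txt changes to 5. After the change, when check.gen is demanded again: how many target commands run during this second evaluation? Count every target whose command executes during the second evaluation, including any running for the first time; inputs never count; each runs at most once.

First demand of the output computes:
  pack.gen = max2(9, -2) = 9
  render.gen = add(9, -2) = 7
  check.gen = mul(9, 7) = 63

After the edit, cleaning proceeds:
  pack.gen: a read changed (utils.txt -2->5) — executes, giving 9 — identical to its old value.
  render.gen: a read changed (utils.txt -2->5) — executes, giving 14.
  check.gen: a read changed (render.gen 7->14) — executes, giving 126.

3 target commands run: check.gen, pack.gen, render.gen.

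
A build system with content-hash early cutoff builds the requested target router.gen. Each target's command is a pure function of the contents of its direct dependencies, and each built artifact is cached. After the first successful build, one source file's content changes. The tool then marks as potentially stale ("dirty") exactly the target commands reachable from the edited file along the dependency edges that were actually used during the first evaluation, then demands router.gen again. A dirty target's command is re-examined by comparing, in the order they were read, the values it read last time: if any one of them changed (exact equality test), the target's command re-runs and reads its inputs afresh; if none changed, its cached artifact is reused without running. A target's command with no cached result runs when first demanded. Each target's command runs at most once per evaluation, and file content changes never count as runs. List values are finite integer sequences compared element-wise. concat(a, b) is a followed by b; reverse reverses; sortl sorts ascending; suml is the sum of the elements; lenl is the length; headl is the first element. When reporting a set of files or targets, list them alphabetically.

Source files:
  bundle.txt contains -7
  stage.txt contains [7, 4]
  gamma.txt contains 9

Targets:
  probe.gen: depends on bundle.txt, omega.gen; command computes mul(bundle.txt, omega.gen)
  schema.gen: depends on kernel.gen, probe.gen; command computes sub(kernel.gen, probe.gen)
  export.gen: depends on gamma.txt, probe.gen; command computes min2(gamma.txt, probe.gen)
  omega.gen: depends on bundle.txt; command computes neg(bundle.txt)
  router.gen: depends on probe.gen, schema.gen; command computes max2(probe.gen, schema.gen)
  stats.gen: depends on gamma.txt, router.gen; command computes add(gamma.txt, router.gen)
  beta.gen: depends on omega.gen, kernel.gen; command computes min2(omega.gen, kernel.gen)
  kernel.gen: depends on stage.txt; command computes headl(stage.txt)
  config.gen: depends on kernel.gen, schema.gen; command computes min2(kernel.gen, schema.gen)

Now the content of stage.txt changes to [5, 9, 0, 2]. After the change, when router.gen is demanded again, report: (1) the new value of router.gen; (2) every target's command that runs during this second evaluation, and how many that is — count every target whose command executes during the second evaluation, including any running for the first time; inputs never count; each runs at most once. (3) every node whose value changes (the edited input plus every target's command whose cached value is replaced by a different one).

First evaluation (everything demanded from the output):
  kernel.gen = headl([7, 4]) = 7
  omega.gen = neg(-7) = 7
  probe.gen = mul(-7, 7) = -49
  schema.gen = sub(7, -49) = 56
  router.gen = max2(-49, 56) = 56

Propagation after the edit:
  kernel.gen: runs — stage.txt [7, 4]->[5, 9, 0, 2]; result 5.
  schema.gen: runs — kernel.gen 7->5; result 54.
  router.gen: runs — schema.gen 56->54; result 54.

New value of router.gen: 54.
Target commands that run: kernel.gen, router.gen, schema.gen — 3 in total.
Values that change: kernel.gen, router.gen, schema.gen, stage.txt.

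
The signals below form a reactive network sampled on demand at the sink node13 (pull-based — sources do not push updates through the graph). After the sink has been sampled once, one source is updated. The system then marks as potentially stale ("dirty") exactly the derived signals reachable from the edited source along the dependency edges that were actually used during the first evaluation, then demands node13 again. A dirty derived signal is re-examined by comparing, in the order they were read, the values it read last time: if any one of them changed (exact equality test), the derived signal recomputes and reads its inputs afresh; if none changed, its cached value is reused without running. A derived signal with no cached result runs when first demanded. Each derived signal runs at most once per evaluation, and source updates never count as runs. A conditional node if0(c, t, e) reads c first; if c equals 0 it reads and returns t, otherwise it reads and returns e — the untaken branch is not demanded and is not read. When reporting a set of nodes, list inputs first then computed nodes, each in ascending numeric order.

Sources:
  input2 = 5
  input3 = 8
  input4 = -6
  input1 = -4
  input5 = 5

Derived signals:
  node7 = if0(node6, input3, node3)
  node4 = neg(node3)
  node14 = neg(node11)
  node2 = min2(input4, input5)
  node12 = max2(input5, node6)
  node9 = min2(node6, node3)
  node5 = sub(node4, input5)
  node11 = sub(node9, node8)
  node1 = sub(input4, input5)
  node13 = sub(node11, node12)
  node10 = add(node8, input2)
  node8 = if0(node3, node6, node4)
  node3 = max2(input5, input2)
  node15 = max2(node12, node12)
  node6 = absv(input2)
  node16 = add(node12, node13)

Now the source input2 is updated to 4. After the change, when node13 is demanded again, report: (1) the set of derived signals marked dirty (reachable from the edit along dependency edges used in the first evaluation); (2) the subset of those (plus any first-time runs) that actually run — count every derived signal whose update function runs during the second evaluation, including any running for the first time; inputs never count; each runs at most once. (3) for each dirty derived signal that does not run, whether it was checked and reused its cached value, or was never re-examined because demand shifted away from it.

Initial pass — values computed on the first demand:
  node3 = max2(5, 5) = 5
  node4 = neg(5) = -5
  node6 = absv(5) = 5
  node8 = if0(node3=5 -> else branch node4) = -5
  node9 = min2(5, 5) = 5
  node11 = sub(5, -5) = 10
  node12 = max2(5, 5) = 5
  node13 = sub(10, 5) = 5

Second demand — change propagation:
  node3: re-runs because input2 5->4; new result 5 (unchanged).
  node4: re-examined; everything it read last time is the same (node3 unchanged) — cache -5 kept, no run.
  node6: re-runs because input2 5->4; new result 4.
  node8: re-examined; everything it read last time is the same (node3 unchanged, node4 unchanged) — cache -5 kept, no run.
  node9: re-runs because node6 5->4; new result 4.
  node11: re-runs because node9 5->4; new result 9.
  node12: re-runs because node6 5->4; new result 5 (unchanged).
  node13: re-runs because node11 10->9; new result 4.

The important point: at node4 every value read last time is unchanged, so the dirty flag clears without a run.

Dirty set: node3, node4, node6, node8, node9, node11, node12, node13.
Run set: node3, node6, node9, node11, node12, node13 (6 run).
Re-examined without running (cache reused): node4, node8.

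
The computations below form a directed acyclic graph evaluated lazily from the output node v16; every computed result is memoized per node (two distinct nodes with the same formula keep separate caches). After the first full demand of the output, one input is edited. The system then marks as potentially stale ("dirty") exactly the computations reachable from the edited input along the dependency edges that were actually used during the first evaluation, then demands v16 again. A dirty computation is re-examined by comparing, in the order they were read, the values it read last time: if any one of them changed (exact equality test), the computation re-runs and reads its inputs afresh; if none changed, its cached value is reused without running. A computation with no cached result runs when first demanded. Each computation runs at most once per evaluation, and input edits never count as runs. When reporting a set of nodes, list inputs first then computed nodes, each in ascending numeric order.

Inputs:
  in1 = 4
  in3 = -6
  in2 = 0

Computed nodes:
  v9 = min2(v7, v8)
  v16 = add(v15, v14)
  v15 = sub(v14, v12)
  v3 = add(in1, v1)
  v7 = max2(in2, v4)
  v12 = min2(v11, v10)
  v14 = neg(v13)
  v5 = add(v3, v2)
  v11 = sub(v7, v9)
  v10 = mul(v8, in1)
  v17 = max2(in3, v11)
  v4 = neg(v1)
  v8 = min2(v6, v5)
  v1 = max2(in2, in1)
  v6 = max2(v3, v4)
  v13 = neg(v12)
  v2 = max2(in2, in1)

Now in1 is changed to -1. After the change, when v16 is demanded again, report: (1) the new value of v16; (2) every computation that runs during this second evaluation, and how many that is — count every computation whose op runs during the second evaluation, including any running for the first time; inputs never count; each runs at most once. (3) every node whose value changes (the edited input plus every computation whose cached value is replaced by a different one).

Demanding v16 again yields 1.
16 computations run: v1, v2, v3, v4, v5, v6, v7, v8, v9, v10, v11, v12, v13, v14, v15, v16.
The nodes whose values change: in1, v1, v2, v3, v4, v5, v6, v8, v9, v10, v11, v12, v13, v14, v16.

First demand of the output computes:
  v1 = max2(0, 4) = 4
  v2 = max2(0, 4) = 4
  v3 = add(4, 4) = 8
  v4 = neg(4) = -4
  v5 = add(8, 4) = 12
  v6 = max2(8, -4) = 8
  v7 = max2(0, -4) = 0
  v8 = min2(8, 12) = 8
  v9 = min2(0, 8) = 0
  v10 = mul(8, 4) = 32
  v11 = sub(0, 0) = 0
  v12 = min2(0, 32) = 0
  v13 = neg(0) = 0
  v14 = neg(0) = 0
  v15 = sub(0, 0) = 0
  v16 = add(0, 0) = 0

After the edit, cleaning proceeds:
  v1: a read changed (in1 4->-1) — executes, giving 0.
  v2: a read changed (in1 4->-1) — executes, giving 0.
  v3: a read changed (in1 4->-1; v1 4->0) — executes, giving -1.
  v4: a read changed (v1 4->0) — executes, giving 0.
  v5: a read changed (v3 8->-1; v2 4->0) — executes, giving -1.
  v6: a read changed (v3 8->-1; v4 -4->0) — executes, giving 0.
  v7: a read changed (v4 -4->0) — executes, giving 0 — identical to its old value.
  v8: a read changed (v6 8->0; v5 12->-1) — executes, giving -1.
  v9: a read changed (v8 8->-1) — executes, giving -1.
  v10: a read changed (v8 8->-1; in1 4->-1) — executes, giving 1.
  v11: a read changed (v9 0->-1) — executes, giving 1.
  v12: a read changed (v11 0->1; v10 32->1) — executes, giving 1.
  v13: a read changed (v12 0->1) — executes, giving -1.
  v14: a read changed (v13 0->-1) — executes, giving 1.
  v15: a read changed (v14 0->1; v12 0->1) — executes, giving 0 — identical to its old value.
  v16: a read changed (v14 0->1) — executes, giving 1.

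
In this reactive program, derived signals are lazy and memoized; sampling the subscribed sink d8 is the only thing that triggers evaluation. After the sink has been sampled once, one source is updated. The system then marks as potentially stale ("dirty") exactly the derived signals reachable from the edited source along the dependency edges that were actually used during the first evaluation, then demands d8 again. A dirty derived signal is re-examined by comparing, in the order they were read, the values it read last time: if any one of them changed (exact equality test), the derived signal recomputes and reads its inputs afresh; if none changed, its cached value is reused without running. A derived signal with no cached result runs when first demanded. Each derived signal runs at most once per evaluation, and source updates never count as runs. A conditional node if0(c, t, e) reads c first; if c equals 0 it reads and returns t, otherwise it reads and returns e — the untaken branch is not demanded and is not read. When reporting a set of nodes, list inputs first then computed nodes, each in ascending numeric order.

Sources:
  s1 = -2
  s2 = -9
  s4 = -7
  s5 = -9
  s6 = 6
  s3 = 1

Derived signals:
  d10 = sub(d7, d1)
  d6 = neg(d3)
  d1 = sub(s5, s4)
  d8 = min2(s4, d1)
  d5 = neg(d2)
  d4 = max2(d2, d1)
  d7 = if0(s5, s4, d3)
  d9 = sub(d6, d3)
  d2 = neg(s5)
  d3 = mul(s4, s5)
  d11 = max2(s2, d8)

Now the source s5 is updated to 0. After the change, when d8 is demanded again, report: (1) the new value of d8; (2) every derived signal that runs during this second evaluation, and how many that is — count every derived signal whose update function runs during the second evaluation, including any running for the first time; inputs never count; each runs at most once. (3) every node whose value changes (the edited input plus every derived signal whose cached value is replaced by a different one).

First demand of the output computes:
  d1 = sub(-9, -7) = -2
  d8 = min2(-7, -2) = -7

After the edit, cleaning proceeds:
  d1: a read changed (s5 -9->0) — executes, giving 7.
  d8: a read changed (d1 -2->7) — executes, giving -7 — identical to its old value.

Demanding d8 again yields -7.
2 derived signals run: d1, d8.
The nodes whose values change: s5, d1.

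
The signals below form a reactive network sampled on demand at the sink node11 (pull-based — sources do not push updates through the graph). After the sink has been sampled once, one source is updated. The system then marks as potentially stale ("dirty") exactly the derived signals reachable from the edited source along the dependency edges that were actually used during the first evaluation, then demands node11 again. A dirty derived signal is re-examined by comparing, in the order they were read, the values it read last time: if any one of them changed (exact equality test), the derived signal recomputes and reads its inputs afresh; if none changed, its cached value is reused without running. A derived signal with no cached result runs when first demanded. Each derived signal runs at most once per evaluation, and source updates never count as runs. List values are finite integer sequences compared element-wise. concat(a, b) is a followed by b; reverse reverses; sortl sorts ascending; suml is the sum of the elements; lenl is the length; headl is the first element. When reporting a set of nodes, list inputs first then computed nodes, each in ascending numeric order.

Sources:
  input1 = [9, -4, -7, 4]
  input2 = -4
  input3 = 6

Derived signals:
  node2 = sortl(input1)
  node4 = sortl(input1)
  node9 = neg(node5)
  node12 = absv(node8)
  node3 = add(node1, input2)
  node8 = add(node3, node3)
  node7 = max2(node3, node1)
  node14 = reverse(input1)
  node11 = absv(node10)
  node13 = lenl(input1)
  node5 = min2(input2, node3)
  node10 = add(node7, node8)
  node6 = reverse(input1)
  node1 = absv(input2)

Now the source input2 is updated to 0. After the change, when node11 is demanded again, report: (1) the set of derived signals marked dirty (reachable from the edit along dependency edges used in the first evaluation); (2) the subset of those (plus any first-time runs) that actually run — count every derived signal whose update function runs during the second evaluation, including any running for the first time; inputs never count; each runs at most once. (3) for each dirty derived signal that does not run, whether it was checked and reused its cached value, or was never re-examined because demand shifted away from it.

Initial pass — values computed on the first demand:
  node1 = absv(-4) = 4
  node3 = add(4, -4) = 0
  node7 = max2(0, 4) = 4
  node8 = add(0, 0) = 0
  node10 = add(4, 0) = 4
  node11 = absv(4) = 4

Second demand — change propagation:
  node1: re-runs because input2 -4->0; new result 0.
  node3: re-runs because node1 4->0; input2 -4->0; new result 0 (unchanged).
  node7: re-runs because node1 4->0; new result 0.
  node8: re-examined; everything it read last time is the same (node3 unchanged, node3 unchanged) — cache 0 kept, no run.
  node10: re-runs because node7 4->0; new result 0.
  node11: re-runs because node10 4->0; new result 0.

The important point: at node8 every value read last time is unchanged, so the dirty flag clears without a run.

Dirty set: node1, node3, node7, node8, node10, node11.
Run set: node1, node3, node7, node10, node11 (5 run).
Re-examined without running (cache reused): node8.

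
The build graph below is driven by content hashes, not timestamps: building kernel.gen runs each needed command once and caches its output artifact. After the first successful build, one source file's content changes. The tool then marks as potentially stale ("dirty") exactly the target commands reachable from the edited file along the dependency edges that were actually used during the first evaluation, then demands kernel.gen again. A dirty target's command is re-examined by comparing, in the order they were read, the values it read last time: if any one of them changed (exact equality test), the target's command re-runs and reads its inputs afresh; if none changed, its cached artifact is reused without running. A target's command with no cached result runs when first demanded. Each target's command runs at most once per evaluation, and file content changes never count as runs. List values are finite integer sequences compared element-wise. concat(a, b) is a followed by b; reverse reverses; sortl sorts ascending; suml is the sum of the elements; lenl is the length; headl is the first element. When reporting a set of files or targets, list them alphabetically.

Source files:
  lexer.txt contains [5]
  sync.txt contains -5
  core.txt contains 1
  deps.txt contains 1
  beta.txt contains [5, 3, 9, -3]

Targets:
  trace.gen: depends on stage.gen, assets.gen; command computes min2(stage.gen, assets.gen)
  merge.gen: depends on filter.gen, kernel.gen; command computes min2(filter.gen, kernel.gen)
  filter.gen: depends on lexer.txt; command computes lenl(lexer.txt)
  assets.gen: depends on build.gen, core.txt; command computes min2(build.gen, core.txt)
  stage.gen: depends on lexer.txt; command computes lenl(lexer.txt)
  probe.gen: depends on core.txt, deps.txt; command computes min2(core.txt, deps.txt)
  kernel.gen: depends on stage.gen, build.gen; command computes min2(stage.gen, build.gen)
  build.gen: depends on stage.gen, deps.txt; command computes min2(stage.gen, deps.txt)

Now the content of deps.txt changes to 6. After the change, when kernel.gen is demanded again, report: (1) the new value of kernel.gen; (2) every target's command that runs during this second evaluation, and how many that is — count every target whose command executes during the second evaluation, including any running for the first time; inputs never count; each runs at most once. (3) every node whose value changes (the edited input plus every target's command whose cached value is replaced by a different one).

kernel.gen now evaluates to 1.
Run set: build.gen (1 run).
Changed values: deps.txt.
The important point: build.gen recomputes to an identical value, and the output ends up unchanged.

Initial pass — values computed on the first demand:
  stage.gen = lenl([5]) = 1
  build.gen = min2(1, 1) = 1
  kernel.gen = min2(1, 1) = 1

Second demand — change propagation:
  build.gen: re-runs because deps.txt 1->6; new result 1 (unchanged).
  kernel.gen: re-examined; everything it read last time is the same (stage.gen unchanged, build.gen unchanged) — cache 1 kept, no run.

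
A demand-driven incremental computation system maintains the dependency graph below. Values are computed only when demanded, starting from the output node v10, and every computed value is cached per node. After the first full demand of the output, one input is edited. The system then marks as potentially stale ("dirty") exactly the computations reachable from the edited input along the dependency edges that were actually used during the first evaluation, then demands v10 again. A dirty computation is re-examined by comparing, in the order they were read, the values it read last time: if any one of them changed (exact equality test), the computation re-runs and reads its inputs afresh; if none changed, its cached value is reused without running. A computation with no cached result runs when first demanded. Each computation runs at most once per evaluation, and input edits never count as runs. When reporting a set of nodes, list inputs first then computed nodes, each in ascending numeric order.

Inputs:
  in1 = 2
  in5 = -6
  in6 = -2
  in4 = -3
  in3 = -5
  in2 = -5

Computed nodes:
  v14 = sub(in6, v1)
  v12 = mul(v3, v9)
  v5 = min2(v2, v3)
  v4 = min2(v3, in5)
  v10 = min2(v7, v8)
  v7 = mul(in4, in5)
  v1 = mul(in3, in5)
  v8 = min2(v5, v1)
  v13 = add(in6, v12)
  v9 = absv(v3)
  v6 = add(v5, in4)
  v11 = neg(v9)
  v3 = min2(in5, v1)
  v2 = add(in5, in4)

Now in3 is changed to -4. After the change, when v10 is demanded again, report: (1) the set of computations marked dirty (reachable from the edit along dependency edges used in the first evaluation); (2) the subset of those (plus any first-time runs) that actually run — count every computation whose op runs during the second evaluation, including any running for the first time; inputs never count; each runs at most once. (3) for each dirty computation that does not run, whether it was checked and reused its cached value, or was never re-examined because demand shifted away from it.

First evaluation (everything demanded from the output):
  v1 = mul(-5, -6) = 30
  v2 = add(-6, -3) = -9
  v3 = min2(-6, 30) = -6
  v5 = min2(-9, -6) = -9
  v7 = mul(-3, -6) = 18
  v8 = min2(-9, 30) = -9
  v10 = min2(18, -9) = -9

Propagation after the edit:
  v1: runs — in3 -5->-4; result 24.
  v3: runs — v1 30->24; result -6 (same value as before).
  v5: checked — values it read are unchanged (v2 unchanged, v3 unchanged); reused cached -9 without running.
  v8: runs — v1 30->24; result -9 (same value as before).
  v10: checked — values it read are unchanged (v7 unchanged, v8 unchanged); reused cached -9 without running.

Key observation: the cutoff stops propagation at v5 — its inputs' values are unchanged, so it reuses its cache.

Marked dirty: v1, v3, v5, v8, v10.
Computations that run: v1, v3, v8 — 3 in total.
Checked but reused from cache: v5, v10.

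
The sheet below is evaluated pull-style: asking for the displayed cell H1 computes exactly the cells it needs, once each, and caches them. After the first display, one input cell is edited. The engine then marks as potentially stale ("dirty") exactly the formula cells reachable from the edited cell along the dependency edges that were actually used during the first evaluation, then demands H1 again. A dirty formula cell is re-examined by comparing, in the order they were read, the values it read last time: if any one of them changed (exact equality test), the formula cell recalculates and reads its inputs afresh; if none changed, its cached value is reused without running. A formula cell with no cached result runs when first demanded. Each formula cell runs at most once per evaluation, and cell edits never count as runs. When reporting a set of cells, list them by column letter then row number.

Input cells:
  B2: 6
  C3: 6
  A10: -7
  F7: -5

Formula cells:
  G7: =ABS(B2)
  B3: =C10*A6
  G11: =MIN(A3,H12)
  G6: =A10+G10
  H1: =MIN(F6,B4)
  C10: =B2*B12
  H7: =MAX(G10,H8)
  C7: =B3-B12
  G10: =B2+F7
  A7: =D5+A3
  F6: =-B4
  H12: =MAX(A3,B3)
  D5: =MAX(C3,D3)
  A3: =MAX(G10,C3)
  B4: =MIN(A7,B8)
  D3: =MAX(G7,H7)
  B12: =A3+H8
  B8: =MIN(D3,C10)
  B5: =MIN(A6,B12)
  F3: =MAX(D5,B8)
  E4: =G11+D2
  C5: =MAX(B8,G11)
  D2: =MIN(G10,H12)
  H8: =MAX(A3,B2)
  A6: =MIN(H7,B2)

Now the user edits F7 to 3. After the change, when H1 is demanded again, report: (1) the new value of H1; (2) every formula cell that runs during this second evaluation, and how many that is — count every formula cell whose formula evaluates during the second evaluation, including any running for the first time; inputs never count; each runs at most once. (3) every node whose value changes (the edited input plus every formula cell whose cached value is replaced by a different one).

First demand of the output computes:
  G7 = ABS(6) = 6
  G10 = 6 + -5 = 1
  A3 = MAX(1, 6) = 6
  H8 = MAX(6, 6) = 6
  B12 = 6 + 6 = 12
  C10 = 6 * 12 = 72
  H7 = MAX(1, 6) = 6
  D3 = MAX(6, 6) = 6
  B8 = MIN(6, 72) = 6
  D5 = MAX(6, 6) = 6
  A7 = 6 + 6 = 12
  B4 = MIN(12, 6) = 6
  F6 = -(6) = -6
  H1 = MIN(-6, 6) = -6

After the edit, cleaning proceeds:
  G10: a read changed (F7 -5->3) — executes, giving 9.
  A3: a read changed (G10 1->9) — executes, giving 9.
  H8: a read changed (A3 6->9) — executes, giving 9.
  B12: a read changed (A3 6->9; H8 6->9) — executes, giving 18.
  C10: a read changed (B12 12->18) — executes, giving 108.
  H7: a read changed (G10 1->9; H8 6->9) — executes, giving 9.
  D3: a read changed (H7 6->9) — executes, giving 9.
  B8: a read changed (D3 6->9; C10 72->108) — executes, giving 9.
  D5: a read changed (D3 6->9) — executes, giving 9.
  A7: a read changed (D5 6->9; A3 6->9) — executes, giving 18.
  B4: a read changed (A7 12->18; B8 6->9) — executes, giving 9.
  F6: a read changed (B4 6->9) — executes, giving -9.
  H1: a read changed (F6 -6->-9; B4 6->9) — executes, giving -9.

Demanding H1 again yields -9.
13 formula cells run: A3, A7, B4, B8, B12, C10, D3, D5, F6, G10, H1, H7, H8.
The nodes whose values change: A3, A7, B4, B8, B12, C10, D3, D5, F6, F7, G10, H1, H7, H8.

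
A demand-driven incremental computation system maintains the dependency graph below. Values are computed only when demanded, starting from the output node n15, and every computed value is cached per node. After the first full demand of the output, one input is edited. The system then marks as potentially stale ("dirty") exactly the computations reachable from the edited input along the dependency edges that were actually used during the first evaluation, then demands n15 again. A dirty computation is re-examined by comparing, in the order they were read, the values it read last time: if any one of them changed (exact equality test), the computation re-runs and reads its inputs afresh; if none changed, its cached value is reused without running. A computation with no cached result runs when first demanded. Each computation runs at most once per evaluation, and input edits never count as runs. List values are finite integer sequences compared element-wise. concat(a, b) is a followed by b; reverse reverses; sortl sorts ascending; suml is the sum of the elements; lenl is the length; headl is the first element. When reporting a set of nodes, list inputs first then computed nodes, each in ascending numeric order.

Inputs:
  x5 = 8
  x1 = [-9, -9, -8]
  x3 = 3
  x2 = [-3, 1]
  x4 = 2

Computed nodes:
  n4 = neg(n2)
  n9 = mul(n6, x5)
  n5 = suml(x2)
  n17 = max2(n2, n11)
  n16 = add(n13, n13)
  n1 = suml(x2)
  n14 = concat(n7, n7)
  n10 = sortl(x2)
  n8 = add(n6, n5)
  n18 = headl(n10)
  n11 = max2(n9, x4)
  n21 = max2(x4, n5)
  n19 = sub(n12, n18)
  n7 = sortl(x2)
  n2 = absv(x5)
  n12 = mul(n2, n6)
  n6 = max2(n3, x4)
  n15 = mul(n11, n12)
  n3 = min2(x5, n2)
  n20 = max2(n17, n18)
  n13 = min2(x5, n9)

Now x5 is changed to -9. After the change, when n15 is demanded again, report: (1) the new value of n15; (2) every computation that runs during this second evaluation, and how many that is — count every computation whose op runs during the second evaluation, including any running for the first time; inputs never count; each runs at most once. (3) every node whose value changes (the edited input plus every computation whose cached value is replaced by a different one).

New value of n15: 36.
Computations that run: n2, n3, n6, n9, n11, n12, n15 — 7 in total.
Values that change: x5, n2, n3, n6, n9, n11, n12, n15.

First evaluation (everything demanded from the output):
  n2 = absv(8) = 8
  n3 = min2(8, 8) = 8
  n6 = max2(8, 2) = 8
  n9 = mul(8, 8) = 64
  n11 = max2(64, 2) = 64
  n12 = mul(8, 8) = 64
  n15 = mul(64, 64) = 4096

Propagation after the edit:
  n2: runs — x5 8->-9; result 9.
  n3: runs — x5 8->-9; n2 8->9; result -9.
  n6: runs — n3 8->-9; result 2.
  n9: runs — n6 8->2; x5 8->-9; result -18.
  n11: runs — n9 64->-18; result 2.
  n12: runs — n2 8->9; n6 8->2; result 18.
  n15: runs — n11 64->2; n12 64->18; result 36.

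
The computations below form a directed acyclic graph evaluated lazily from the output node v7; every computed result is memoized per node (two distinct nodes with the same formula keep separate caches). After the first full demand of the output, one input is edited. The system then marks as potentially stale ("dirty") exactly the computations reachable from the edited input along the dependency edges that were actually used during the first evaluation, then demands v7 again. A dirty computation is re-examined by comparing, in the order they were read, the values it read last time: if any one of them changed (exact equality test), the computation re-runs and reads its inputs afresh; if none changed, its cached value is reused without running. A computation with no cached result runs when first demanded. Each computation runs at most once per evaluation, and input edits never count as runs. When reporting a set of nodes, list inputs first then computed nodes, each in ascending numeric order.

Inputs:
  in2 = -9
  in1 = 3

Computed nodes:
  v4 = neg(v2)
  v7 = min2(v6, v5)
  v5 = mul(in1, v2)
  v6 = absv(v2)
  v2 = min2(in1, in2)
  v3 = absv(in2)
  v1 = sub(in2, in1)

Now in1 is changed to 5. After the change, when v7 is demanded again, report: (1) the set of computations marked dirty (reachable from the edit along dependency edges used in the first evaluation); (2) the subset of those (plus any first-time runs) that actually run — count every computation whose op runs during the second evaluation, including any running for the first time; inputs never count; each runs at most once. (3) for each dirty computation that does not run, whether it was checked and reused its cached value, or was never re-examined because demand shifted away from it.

First demand of the output computes:
  v2 = min2(3, -9) = -9
  v5 = mul(3, -9) = -27
  v6 = absv(-9) = 9
  v7 = min2(9, -27) = -27

After the edit, cleaning proceeds:
  v2: a read changed (in1 3->5) — executes, giving -9 — identical to its old value.
  v5: a read changed (in1 3->5) — executes, giving -45.
  v6: dirty, but its reads are unchanged (v2 unchanged); cached 9 stands.
  v7: a read changed (v5 -27->-45) — executes, giving -45.

Note where the cutoff bites: v6 is checked, finds nothing changed, and keeps its cache.

The edit dirties: v2, v5, v6, v7.
3 computations run: v2, v5, v7.
Cache hits after checking: v6.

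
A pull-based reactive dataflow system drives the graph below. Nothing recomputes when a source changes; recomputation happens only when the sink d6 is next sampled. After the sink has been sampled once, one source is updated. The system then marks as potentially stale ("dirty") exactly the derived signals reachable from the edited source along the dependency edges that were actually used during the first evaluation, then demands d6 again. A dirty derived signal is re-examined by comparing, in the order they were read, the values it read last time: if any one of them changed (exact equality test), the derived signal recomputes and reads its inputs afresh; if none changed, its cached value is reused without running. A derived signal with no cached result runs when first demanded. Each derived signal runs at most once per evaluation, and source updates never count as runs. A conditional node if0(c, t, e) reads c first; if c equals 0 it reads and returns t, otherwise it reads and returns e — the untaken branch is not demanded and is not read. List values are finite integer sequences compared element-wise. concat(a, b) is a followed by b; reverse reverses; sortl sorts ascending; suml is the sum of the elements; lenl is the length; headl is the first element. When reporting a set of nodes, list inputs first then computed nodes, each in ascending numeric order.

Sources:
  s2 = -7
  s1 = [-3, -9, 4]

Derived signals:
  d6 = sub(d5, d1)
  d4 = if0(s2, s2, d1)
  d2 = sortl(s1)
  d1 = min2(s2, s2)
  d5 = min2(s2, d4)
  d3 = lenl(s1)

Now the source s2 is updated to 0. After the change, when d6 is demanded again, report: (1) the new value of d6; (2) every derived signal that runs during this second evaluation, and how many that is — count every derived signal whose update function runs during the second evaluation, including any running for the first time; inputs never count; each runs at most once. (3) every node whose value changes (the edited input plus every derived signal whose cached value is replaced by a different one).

First evaluation (everything demanded from the output):
  d1 = min2(-7, -7) = -7
  d4 = if0(s2=-7 -> else branch d1) = -7
  d5 = min2(-7, -7) = -7
  d6 = sub(-7, -7) = 0

Propagation after the edit:
  d1: runs — s2 -7->0; s2 -7->0; result 0.
  d4: runs — s2 -7->0; d1 -7->0; result 0.
  d5: runs — s2 -7->0; d4 -7->0; result 0.
  d6: runs — d5 -7->0; d1 -7->0; result 0 (same value as before).

New value of d6: 0.
Derived signals that run: d1, d4, d5, d6 — 4 in total.
Values that change: s2, d1, d4, d5.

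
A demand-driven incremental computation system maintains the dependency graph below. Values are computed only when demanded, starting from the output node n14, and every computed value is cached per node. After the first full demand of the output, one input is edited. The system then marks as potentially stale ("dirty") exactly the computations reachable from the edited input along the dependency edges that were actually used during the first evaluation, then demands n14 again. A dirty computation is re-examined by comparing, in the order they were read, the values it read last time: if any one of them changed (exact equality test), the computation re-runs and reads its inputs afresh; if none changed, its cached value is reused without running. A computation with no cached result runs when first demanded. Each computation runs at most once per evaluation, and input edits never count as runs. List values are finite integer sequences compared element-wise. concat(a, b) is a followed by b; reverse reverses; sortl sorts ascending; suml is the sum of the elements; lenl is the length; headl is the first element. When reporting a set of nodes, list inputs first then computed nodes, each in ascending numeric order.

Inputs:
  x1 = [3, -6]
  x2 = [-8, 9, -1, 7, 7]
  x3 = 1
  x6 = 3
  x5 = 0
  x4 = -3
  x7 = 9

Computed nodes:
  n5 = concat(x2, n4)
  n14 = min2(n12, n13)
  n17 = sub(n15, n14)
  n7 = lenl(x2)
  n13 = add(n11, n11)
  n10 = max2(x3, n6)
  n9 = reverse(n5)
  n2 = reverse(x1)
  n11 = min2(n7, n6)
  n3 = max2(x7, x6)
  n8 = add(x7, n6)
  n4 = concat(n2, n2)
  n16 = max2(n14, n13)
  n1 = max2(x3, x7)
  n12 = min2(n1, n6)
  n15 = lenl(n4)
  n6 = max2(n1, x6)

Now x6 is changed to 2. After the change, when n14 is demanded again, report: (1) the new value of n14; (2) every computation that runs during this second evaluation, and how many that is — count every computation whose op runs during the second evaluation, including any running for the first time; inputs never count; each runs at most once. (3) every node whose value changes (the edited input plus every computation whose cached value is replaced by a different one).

First evaluation (everything demanded from the output):
  n1 = max2(1, 9) = 9
  n6 = max2(9, 3) = 9
  n7 = lenl([-8, 9, -1, 7, 7]) = 5
  n11 = min2(5, 9) = 5
  n12 = min2(9, 9) = 9
  n13 = add(5, 5) = 10
  n14 = min2(9, 10) = 9

Propagation after the edit:
  n6: runs — x6 3->2; result 9 (same value as before).
  n11: checked — values it read are unchanged (n7 unchanged, n6 unchanged); reused cached 5 without running.
  n12: checked — values it read are unchanged (n1 unchanged, n6 unchanged); reused cached 9 without running.
  n13: checked — values it read are unchanged (n11 unchanged, n11 unchanged); reused cached 10 without running.
  n14: checked — values it read are unchanged (n12 unchanged, n13 unchanged); reused cached 9 without running.

Key observation: the change is absorbed at n6 — it re-runs but produces the same value, and the output's value is unchanged.

New value of n14: 9.
Computations that run: n6 — 1 in total.
Values that change: x6.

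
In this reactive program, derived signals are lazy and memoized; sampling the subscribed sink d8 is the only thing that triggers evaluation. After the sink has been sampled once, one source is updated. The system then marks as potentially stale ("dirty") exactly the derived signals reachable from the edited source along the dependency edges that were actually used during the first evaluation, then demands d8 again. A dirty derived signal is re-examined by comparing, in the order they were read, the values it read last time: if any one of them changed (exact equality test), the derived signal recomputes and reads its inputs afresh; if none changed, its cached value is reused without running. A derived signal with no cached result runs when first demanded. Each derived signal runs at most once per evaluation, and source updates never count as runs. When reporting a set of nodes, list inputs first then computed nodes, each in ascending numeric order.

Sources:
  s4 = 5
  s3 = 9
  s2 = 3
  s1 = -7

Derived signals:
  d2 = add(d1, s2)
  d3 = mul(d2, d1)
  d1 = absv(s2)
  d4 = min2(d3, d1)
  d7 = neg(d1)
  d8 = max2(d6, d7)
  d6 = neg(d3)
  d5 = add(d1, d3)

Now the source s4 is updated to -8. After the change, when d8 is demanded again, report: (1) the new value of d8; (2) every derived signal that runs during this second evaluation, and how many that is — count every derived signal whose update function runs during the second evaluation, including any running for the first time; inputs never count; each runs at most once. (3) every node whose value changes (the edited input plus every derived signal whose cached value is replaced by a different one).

Demanding d8 again yields -3.
0 derived signals run: none.
The nodes whose values change: s4.
Note the shortcut — nothing in the graph depends on s4 at all, so no recomputation happens.

First demand of the output computes:
  d1 = absv(3) = 3
  d2 = add(3, 3) = 6
  d3 = mul(6, 3) = 18
  d6 = neg(18) = -18
  d7 = neg(3) = -3
  d8 = max2(-18, -3) = -3

After the edit, cleaning proceeds:
  no node depends on s4 at all; the second demand re-runs nothing.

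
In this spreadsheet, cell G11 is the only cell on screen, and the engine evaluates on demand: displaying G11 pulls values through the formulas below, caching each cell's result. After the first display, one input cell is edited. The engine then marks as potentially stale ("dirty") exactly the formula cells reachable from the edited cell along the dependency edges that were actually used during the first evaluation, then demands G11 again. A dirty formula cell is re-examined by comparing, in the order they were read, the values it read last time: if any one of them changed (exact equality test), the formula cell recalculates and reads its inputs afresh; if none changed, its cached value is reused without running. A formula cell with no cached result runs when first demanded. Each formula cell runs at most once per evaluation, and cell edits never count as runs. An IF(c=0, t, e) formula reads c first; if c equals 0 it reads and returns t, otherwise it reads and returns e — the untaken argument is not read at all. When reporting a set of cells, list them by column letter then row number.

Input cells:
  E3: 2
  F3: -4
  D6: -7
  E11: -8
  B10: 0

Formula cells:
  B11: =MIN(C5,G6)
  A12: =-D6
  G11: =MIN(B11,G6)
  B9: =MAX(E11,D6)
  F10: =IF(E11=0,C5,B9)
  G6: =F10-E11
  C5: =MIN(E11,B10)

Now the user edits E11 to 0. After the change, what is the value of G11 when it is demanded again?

Initial pass — values computed on the first demand:
  B9 = MAX(-8, -7) = -7
  C5 = MIN(-8, 0) = -8
  F10 = IF(E11=0: E11=-8 -> else branch B9) = -7
  G6 = -7 - -8 = 1
  B11 = MIN(-8, 1) = -8
  G11 = MIN(-8, 1) = -8

Second demand — change propagation:
  B9: dirty yet unreached — the second evaluation never asks for it.
  C5: re-runs because E11 -8->0; new result 0.
  F10: re-runs because E11 -8->0; new result 0.
  G6: re-runs because F10 -7->0; E11 -8->0; new result 0.
  B11: re-runs because C5 -8->0; G6 1->0; new result 0.
  G11: re-runs because B11 -8->0; G6 1->0; new result 0.

The important point: the flipped condition redirects demand; B9 is left stale, never re-checked.

G11 now evaluates to 0.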